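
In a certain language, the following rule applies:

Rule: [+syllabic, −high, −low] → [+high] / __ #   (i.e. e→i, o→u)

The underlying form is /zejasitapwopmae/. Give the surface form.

zejasitapwopmai

/e/ is a mid vowel in word-final position, so it raises to [i].
Surface form: [zejasitapwopmai].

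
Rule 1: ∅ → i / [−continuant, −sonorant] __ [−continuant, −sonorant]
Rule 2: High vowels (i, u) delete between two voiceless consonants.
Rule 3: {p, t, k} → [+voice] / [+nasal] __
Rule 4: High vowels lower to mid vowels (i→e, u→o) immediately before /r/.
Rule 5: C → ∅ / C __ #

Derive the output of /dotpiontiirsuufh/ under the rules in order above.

Rule 1 (stop-cluster i-epenthesis): /t/ and /p/ form a stop–stop cluster, so [i] is inserted between them. /dotpiontiirsuufh/ → dotipiontiirsuufh.
Rule 2 (high vowel syncope): /i/ is a high vowel flanked by voiceless consonants /t/ and /p/, so it deletes. /dotipiontiirsuufh/ → dotpiontiirsuufh.
Rule 3 (post-nasal voicing): /t/ is a voiceless stop immediately after the nasal /n/, so it voices to [d]. /dotpiontiirsuufh/ → dotpiondiirsuufh.
Rule 4 (pre-rhotic lowering): /i/ is a high vowel immediately before /r/, so it lowers to [e]. /dotpiondiirsuufh/ → dotpiondiersuufh.
Rule 5 (final cluster simplification): /h/ is the second consonant of a word-final cluster /fh/, so it deletes. /dotpiondiersuufh/ → dotpiondiersuuf.

dotpiondiersuuf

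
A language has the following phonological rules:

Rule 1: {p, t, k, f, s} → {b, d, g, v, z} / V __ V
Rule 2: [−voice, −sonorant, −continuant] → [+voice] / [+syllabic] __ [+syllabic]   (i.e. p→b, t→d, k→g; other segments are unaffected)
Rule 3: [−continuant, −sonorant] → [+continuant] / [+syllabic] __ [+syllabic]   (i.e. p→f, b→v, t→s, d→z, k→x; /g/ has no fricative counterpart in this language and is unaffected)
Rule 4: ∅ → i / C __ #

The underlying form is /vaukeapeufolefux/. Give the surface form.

Rule 1 (intervocalic voicing): /k/ is a voiceless obstruent between vowels /u/ and /e/, so it voices to [g]. /p/ is a voiceless obstruent between vowels /a/ and /e/, so it voices to [b]. /f/ is a voiceless obstruent between vowels /u/ and /o/, so it voices to [v]. /f/ is a voiceless obstruent between vowels /e/ and /u/, so it voices to [v]. /vaukeapeufolefux/ → vaugeabeuvolevux.
Rule 2 (intervocalic voicing): no segment meets the environment; /vaugeabeuvolevux/ is unchanged.
Rule 3 (intervocalic spirantization): /b/ is a stop between vowels /a/ and /e/, so it spirantizes to the fricative [v]. /vaugeabeuvolevux/ → vaugeaveuvolevux.
Rule 4 (final i-epenthesis): the form ends in the consonant /x/, so [i] is inserted word-finally. /vaugeaveuvolevux/ → vaugeaveuvolevuxi.

vaugeaveuvolevuxi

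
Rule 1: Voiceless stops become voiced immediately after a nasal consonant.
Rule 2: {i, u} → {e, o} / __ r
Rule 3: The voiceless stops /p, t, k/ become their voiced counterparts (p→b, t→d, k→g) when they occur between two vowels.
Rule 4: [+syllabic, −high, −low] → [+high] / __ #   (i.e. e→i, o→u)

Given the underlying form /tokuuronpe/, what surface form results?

toguoronbi

Rule 1 (post-nasal voicing): /p/ is a voiceless stop immediately after the nasal /n/, so it voices to [b]. /tokuuronpe/ → tokuuronbe.
Rule 2 (pre-rhotic lowering): /u/ is a high vowel immediately before /r/, so it lowers to [o]. /tokuuronbe/ → tokuoronbe.
Rule 3 (intervocalic voicing): /k/ is a voiceless stop between vowels /o/ and /u/, so it voices to [g]. /tokuoronbe/ → toguoronbe.
Rule 4 (final vowel raising): /e/ is a mid vowel in word-final position, so it raises to [i]. /toguoronbe/ → toguoronbi.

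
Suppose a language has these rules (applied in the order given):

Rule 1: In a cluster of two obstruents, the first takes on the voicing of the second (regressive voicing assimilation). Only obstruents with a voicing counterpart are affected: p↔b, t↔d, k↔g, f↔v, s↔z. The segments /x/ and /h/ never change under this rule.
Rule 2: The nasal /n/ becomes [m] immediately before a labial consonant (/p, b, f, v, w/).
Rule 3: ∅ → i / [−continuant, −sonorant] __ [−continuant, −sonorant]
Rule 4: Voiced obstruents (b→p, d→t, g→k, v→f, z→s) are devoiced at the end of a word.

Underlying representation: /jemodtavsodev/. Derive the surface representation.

Rule 1 (regressive voicing assimilation): /d/ precedes the voiceless obstruent /t/, so it devoices to [t] by assimilation. /v/ precedes the voiceless obstruent /s/, so it devoices to [f] by assimilation. /jemodtavsodev/ → jemottafsodev.
Rule 2 (nasal place assimilation): no segment meets the environment; /jemottafsodev/ is unchanged.
Rule 3 (stop-cluster i-epenthesis): /t/ and /t/ form a stop–stop cluster, so [i] is inserted between them. /jemottafsodev/ → jemotitafsodev.
Rule 4 (final devoicing): /v/ is a voiced obstruent in word-final position, so it devoices to [f]. /jemotitafsodev/ → jemotitafsodef.

jemotitafsodef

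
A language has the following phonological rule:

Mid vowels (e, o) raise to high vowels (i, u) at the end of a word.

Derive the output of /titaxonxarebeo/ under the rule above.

Scanning /titaxonxarebeo/: /o/ at position 6 is not in the conditioning environment; /e/ at position 11 is not in the conditioning environment; /e/ at position 13 is not in the conditioning environment; /o/ is a mid vowel in word-final position, so it raises to [u].
Result: [titaxonxarebeu].

titaxonxarebeu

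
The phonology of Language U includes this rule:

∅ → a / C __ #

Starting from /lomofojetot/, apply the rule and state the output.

lomofojetota

the form ends in the consonant /t/, so [a] is inserted word-finally.
Surface form: [lomofojetota].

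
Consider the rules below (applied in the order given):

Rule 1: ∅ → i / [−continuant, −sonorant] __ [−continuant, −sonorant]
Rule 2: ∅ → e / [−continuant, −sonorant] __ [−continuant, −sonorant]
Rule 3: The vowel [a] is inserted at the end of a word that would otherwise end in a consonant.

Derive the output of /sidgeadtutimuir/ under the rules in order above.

sidigeaditutimuira

Rule 1 (stop-cluster i-epenthesis): /d/ and /g/ form a stop–stop cluster, so [i] is inserted between them. /d/ and /t/ form a stop–stop cluster, so [i] is inserted between them. /sidgeadtutimuir/ → sidigeaditutimuir.
Rule 2 (stop-cluster e-epenthesis): no segment meets the environment; /sidigeaditutimuir/ is unchanged.
Rule 3 (final a-epenthesis): the form ends in the consonant /r/, so [a] is inserted word-finally. /sidigeaditutimuir/ → sidigeaditutimuira.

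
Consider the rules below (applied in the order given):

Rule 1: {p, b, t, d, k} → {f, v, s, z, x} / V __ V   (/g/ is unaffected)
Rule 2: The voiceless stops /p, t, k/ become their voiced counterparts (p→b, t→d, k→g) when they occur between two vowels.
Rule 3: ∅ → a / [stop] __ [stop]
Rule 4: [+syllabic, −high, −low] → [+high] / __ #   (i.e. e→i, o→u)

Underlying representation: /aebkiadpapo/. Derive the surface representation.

Rule 1 (intervocalic spirantization): /p/ is a stop between vowels /a/ and /o/, so it spirantizes to the fricative [f]. /aebkiadpapo/ → aebkiadpafo.
Rule 2 (intervocalic voicing): no segment meets the environment; /aebkiadpafo/ is unchanged.
Rule 3 (stop-cluster a-epenthesis): /b/ and /k/ form a stop–stop cluster, so [a] is inserted between them. /d/ and /p/ form a stop–stop cluster, so [a] is inserted between them. /aebkiadpafo/ → aebakiadapafo.
Rule 4 (final vowel raising): /o/ is a mid vowel in word-final position, so it raises to [u]. /aebakiadapafo/ → aebakiadapafu.

aebakiadapafu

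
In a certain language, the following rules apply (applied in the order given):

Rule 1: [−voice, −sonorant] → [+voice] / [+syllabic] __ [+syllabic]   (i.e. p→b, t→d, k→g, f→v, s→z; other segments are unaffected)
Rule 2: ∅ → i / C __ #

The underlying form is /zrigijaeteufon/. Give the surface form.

zrigijaedeuvoni

Rule 1 (intervocalic voicing): /t/ is a voiceless obstruent between vowels /e/ and /e/, so it voices to [d]. /f/ is a voiceless obstruent between vowels /u/ and /o/, so it voices to [v]. /zrigijaeteufon/ → zrigijaedeuvon.
Rule 2 (final i-epenthesis): the form ends in the consonant /n/, so [i] is inserted word-finally. /zrigijaedeuvon/ → zrigijaedeuvoni.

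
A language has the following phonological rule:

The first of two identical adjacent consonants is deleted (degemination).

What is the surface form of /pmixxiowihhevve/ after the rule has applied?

pmixiowiheve

/xx/ is a geminate; the first /x/ deletes.
/hh/ is a geminate; the first /h/ deletes.
/vv/ is a geminate; the first /v/ deletes.
The other instances of /p/, /m/, /x/, /w/, /h/, /v/ do not occur in the required environment and remain unchanged.
Surface form: [pmixiowiheve].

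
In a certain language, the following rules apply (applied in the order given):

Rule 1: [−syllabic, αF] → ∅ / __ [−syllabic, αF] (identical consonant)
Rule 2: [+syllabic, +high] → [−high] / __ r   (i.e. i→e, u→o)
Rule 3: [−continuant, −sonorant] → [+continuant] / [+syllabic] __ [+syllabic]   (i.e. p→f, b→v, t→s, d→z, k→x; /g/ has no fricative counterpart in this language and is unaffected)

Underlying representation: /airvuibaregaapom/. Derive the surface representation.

aervuivaregaafom

Rule 1 (degemination): no segment meets the environment; /airvuibaregaapom/ is unchanged.
Rule 2 (pre-rhotic lowering): /i/ is a high vowel immediately before /r/, so it lowers to [e]. /airvuibaregaapom/ → aervuibaregaapom.
Rule 3 (intervocalic spirantization): /b/ is a stop between vowels /i/ and /a/, so it spirantizes to the fricative [v]. /p/ is a stop between vowels /a/ and /o/, so it spirantizes to the fricative [f]. /aervuibaregaapom/ → aervuivaregaafom.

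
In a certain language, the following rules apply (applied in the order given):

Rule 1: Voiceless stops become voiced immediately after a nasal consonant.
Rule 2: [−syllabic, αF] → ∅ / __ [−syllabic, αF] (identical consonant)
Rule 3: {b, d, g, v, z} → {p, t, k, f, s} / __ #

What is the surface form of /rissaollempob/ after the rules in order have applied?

risaolembop

Rule 1 (post-nasal voicing): /p/ is a voiceless stop immediately after the nasal /m/, so it voices to [b]. /rissaollempob/ → rissaollembob.
Rule 2 (degemination): /ss/ is a geminate; the first /s/ deletes. /ll/ is a geminate; the first /l/ deletes. /rissaollembob/ → risaolembob.
Rule 3 (final devoicing): /b/ is a voiced obstruent in word-final position, so it devoices to [p]. /risaolembob/ → risaolembop.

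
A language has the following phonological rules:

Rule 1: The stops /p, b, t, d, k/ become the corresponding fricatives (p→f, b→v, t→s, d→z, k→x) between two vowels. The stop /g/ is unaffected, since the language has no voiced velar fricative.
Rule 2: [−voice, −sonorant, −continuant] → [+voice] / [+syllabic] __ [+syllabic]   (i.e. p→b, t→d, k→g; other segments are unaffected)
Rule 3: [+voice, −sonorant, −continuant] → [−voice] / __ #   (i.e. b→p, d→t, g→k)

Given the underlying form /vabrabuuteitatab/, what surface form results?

Rule 1 (intervocalic spirantization): /b/ is a stop between vowels /a/ and /u/, so it spirantizes to the fricative [v]. /t/ is a stop between vowels /u/ and /e/, so it spirantizes to the fricative [s]. /t/ is a stop between vowels /i/ and /a/, so it spirantizes to the fricative [s]. /t/ is a stop between vowels /a/ and /a/, so it spirantizes to the fricative [s]. /vabrabuuteitatab/ → vabravuuseisasab.
Rule 2 (intervocalic voicing): no segment meets the environment; /vabravuuseisasab/ is unchanged.
Rule 3 (final devoicing): /b/ is a voiced stop in word-final position, so it devoices to [p]. /vabravuuseisasab/ → vabravuuseisasap.

vabravuuseisasap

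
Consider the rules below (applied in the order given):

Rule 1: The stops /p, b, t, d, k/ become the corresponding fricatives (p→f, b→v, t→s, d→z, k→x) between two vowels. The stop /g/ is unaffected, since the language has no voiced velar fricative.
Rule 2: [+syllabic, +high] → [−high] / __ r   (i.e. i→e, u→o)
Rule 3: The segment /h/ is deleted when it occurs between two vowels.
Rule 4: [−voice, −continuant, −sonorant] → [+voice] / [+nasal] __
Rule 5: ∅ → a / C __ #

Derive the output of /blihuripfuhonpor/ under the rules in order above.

Rule 1 (intervocalic spirantization): no segment meets the environment; /blihuripfuhonpor/ is unchanged.
Rule 2 (pre-rhotic lowering): /u/ is a high vowel immediately before /r/, so it lowers to [o]. /blihuripfuhonpor/ → blihoripfuhonpor.
Rule 3 (intervocalic h-deletion): /h/ occurs between vowels /i/ and /o/, so it deletes. /h/ occurs between vowels /u/ and /o/, so it deletes. /blihoripfuhonpor/ → blioripfuonpor.
Rule 4 (post-nasal voicing): /p/ is a voiceless stop immediately after the nasal /n/, so it voices to [b]. /blioripfuonpor/ → blioripfuonbor.
Rule 5 (final a-epenthesis): the form ends in the consonant /r/, so [a] is inserted word-finally. /blioripfuonbor/ → blioripfuonbora.

blioripfuonbora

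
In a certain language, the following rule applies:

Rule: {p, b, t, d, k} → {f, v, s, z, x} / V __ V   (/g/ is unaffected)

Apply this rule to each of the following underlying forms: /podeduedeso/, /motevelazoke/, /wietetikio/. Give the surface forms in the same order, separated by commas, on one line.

pozezuezeso, mosevelazoxe, wiesesixio

/podeduedeso/: /d/ is a stop between vowels /o/ and /e/, so it spirantizes to the fricative [z]. /d/ is a stop between vowels /e/ and /u/, so it spirantizes to the fricative [z]. /d/ is a stop between vowels /e/ and /e/, so it spirantizes to the fricative [z]. → [pozezuezeso].
/motevelazoke/: /t/ is a stop between vowels /o/ and /e/, so it spirantizes to the fricative [s]. /k/ is a stop between vowels /o/ and /e/, so it spirantizes to the fricative [x]. → [mosevelazoxe].
/wietetikio/: /t/ is a stop between vowels /e/ and /e/, so it spirantizes to the fricative [s]. /t/ is a stop between vowels /e/ and /i/, so it spirantizes to the fricative [s]. /k/ is a stop between vowels /i/ and /i/, so it spirantizes to the fricative [x]. → [wiesesixio].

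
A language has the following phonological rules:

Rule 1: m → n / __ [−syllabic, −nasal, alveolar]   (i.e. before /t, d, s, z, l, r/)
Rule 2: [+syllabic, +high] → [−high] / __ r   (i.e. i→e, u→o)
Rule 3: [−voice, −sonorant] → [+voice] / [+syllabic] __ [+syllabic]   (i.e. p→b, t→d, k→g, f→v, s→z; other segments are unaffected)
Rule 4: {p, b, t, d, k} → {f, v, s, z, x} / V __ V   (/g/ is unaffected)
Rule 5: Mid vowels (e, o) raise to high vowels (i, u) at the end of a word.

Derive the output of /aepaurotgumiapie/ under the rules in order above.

Rule 1 (nasal place assimilation): no segment meets the environment; /aepaurotgumiapie/ is unchanged.
Rule 2 (pre-rhotic lowering): /u/ is a high vowel immediately before /r/, so it lowers to [o]. /aepaurotgumiapie/ → aepaorotgumiapie.
Rule 3 (intervocalic voicing): /p/ is a voiceless obstruent between vowels /e/ and /a/, so it voices to [b]. /p/ is a voiceless obstruent between vowels /a/ and /i/, so it voices to [b]. /aepaorotgumiapie/ → aebaorotgumiabie.
Rule 4 (intervocalic spirantization): /b/ is a stop between vowels /e/ and /a/, so it spirantizes to the fricative [v]. /b/ is a stop between vowels /a/ and /i/, so it spirantizes to the fricative [v]. /aebaorotgumiabie/ → aevaorotgumiavie.
Rule 5 (final vowel raising): /e/ is a mid vowel in word-final position, so it raises to [i]. /aevaorotgumiavie/ → aevaorotgumiavii.

aevaorotgumiavii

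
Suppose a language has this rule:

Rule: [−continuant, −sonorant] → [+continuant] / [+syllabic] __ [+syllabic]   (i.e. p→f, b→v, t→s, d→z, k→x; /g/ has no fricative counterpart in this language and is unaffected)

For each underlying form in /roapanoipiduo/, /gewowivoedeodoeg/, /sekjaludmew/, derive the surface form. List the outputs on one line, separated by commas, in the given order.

roafanoifizuo, gewowivoezeozoeg, sekjaludmew

/roapanoipiduo/: /p/ is a stop between vowels /a/ and /a/, so it spirantizes to the fricative [f]. /p/ is a stop between vowels /i/ and /i/, so it spirantizes to the fricative [f]. /d/ is a stop between vowels /i/ and /u/, so it spirantizes to the fricative [z]. → [roafanoifizuo].
/gewowivoedeodoeg/: /d/ is a stop between vowels /e/ and /e/, so it spirantizes to the fricative [z]. /d/ is a stop between vowels /o/ and /o/, so it spirantizes to the fricative [z]. → [gewowivoezeozoeg].
/sekjaludmew/: the rule's environment is not met; surfaces unchanged as [sekjaludmew].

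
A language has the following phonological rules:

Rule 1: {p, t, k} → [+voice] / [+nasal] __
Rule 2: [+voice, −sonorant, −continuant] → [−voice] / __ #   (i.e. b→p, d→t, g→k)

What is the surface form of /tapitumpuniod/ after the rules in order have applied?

tapitumbuniot

Rule 1 (post-nasal voicing): /p/ is a voiceless stop immediately after the nasal /m/, so it voices to [b]. /tapitumpuniod/ → tapitumbuniod.
Rule 2 (final devoicing): /d/ is a voiced stop in word-final position, so it devoices to [t]. /tapitumbuniod/ → tapitumbuniot.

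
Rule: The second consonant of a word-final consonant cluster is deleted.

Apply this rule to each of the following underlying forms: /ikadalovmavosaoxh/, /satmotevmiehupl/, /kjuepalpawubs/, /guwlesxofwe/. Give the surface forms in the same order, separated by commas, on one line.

/ikadalovmavosaoxh/: /h/ is the second consonant of a word-final cluster /xh/, so it deletes. → [ikadalovmavosaox].
/satmotevmiehupl/: /l/ is the second consonant of a word-final cluster /pl/, so it deletes. → [satmotevmiehup].
/kjuepalpawubs/: /s/ is the second consonant of a word-final cluster /bs/, so it deletes. → [kjuepalpawub].
/guwlesxofwe/: the rule's environment is not met; surfaces unchanged as [guwlesxofwe].

ikadalovmavosaox, satmotevmiehup, kjuepalpawub, guwlesxofwe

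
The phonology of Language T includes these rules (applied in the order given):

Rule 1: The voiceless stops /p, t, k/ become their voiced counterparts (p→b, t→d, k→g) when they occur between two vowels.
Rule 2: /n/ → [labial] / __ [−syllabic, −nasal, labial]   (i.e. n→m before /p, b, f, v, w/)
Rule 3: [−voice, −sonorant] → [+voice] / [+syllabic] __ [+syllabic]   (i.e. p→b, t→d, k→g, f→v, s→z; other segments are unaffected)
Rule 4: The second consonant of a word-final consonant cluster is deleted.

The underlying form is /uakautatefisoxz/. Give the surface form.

Rule 1 (intervocalic voicing): /k/ is a voiceless stop between vowels /a/ and /a/, so it voices to [g]. /t/ is a voiceless stop between vowels /u/ and /a/, so it voices to [d]. /t/ is a voiceless stop between vowels /a/ and /e/, so it voices to [d]. /uakautatefisoxz/ → uagaudadefisoxz.
Rule 2 (nasal place assimilation): no segment meets the environment; /uagaudadefisoxz/ is unchanged.
Rule 3 (intervocalic voicing): /f/ is a voiceless obstruent between vowels /e/ and /i/, so it voices to [v]. /s/ is a voiceless obstruent between vowels /i/ and /o/, so it voices to [z]. /uagaudadefisoxz/ → uagaudadevizoxz.
Rule 4 (final cluster simplification): /z/ is the second consonant of a word-final cluster /xz/, so it deletes. /uagaudadevizoxz/ → uagaudadevizox.

uagaudadevizox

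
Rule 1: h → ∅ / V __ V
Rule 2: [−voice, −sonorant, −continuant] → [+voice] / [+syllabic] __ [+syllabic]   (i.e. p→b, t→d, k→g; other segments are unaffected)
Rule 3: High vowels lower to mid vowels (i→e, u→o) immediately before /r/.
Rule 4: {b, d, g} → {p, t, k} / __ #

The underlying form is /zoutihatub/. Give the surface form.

zoudiadup

Rule 1 (intervocalic h-deletion): /h/ occurs between vowels /i/ and /a/, so it deletes. /zoutihatub/ → zoutiatub.
Rule 2 (intervocalic voicing): /t/ is a voiceless stop between vowels /u/ and /i/, so it voices to [d]. /t/ is a voiceless stop between vowels /a/ and /u/, so it voices to [d]. /zoutiatub/ → zoudiadub.
Rule 3 (pre-rhotic lowering): no segment meets the environment; /zoudiadub/ is unchanged.
Rule 4 (final devoicing): /b/ is a voiced stop in word-final position, so it devoices to [p]. /zoudiadub/ → zoudiadup.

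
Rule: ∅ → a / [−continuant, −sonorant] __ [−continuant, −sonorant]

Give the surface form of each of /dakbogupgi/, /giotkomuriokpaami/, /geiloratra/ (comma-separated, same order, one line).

dakabogupagi, giotakomuriokapaami, geiloratra

/dakbogupgi/: /k/ and /b/ form a stop–stop cluster, so [a] is inserted between them. /p/ and /g/ form a stop–stop cluster, so [a] is inserted between them. → [dakabogupagi].
/giotkomuriokpaami/: /t/ and /k/ form a stop–stop cluster, so [a] is inserted between them. /k/ and /p/ form a stop–stop cluster, so [a] is inserted between them. → [giotakomuriokapaami].
/geiloratra/: the rule's environment is not met; surfaces unchanged as [geiloratra].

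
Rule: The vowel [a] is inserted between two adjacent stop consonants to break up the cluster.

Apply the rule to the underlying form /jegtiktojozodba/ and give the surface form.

/g/ and /t/ form a stop–stop cluster, so [a] is inserted between them.
/k/ and /t/ form a stop–stop cluster, so [a] is inserted between them.
/d/ and /b/ form a stop–stop cluster, so [a] is inserted between them.
Surface form: [jegatikatojozodaba].

jegatikatojozodaba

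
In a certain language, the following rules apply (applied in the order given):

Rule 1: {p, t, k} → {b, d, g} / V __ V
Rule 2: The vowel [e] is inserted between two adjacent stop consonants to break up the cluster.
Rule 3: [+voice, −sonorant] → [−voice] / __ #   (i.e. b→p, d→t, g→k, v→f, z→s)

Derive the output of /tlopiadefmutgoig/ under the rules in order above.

tlobiadefmutegoik

Rule 1 (intervocalic voicing): /p/ is a voiceless stop between vowels /o/ and /i/, so it voices to [b]. /tlopiadefmutgoig/ → tlobiadefmutgoig.
Rule 2 (stop-cluster e-epenthesis): /t/ and /g/ form a stop–stop cluster, so [e] is inserted between them. /tlobiadefmutgoig/ → tlobiadefmutegoig.
Rule 3 (final devoicing): /g/ is a voiced obstruent in word-final position, so it devoices to [k]. /tlobiadefmutegoig/ → tlobiadefmutegoik.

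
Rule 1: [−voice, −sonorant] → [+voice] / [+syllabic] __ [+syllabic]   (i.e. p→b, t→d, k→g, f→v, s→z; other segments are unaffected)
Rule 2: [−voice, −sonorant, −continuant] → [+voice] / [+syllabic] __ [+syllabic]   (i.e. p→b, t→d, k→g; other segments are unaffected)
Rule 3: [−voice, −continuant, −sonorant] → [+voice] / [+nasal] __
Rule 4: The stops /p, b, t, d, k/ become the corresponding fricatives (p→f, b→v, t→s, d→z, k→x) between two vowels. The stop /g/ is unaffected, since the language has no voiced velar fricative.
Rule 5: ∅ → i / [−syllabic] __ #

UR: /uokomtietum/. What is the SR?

uogomdiezumi

Rule 1 (intervocalic voicing): /k/ is a voiceless obstruent between vowels /o/ and /o/, so it voices to [g]. /t/ is a voiceless obstruent between vowels /e/ and /u/, so it voices to [d]. /uokomtietum/ → uogomtiedum.
Rule 2 (intervocalic voicing): no segment meets the environment; /uogomtiedum/ is unchanged.
Rule 3 (post-nasal voicing): /t/ is a voiceless stop immediately after the nasal /m/, so it voices to [d]. /uogomtiedum/ → uogomdiedum.
Rule 4 (intervocalic spirantization): /d/ is a stop between vowels /e/ and /u/, so it spirantizes to the fricative [z]. /uogomdiedum/ → uogomdiezum.
Rule 5 (final i-epenthesis): the form ends in the consonant /m/, so [i] is inserted word-finally. /uogomdiezum/ → uogomdiezumi.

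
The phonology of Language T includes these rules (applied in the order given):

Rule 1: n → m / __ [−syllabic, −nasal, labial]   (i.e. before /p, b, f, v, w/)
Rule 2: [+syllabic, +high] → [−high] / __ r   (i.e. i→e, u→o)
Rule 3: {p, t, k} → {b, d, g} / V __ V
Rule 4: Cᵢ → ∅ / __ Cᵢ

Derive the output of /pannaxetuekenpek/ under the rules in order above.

Rule 1 (nasal place assimilation): /n/ precedes the labial consonant /p/, so it assimilates in place to [m]. /pannaxetuekenpek/ → pannaxetuekempek.
Rule 2 (pre-rhotic lowering): no segment meets the environment; /pannaxetuekempek/ is unchanged.
Rule 3 (intervocalic voicing): /t/ is a voiceless stop between vowels /e/ and /u/, so it voices to [d]. /k/ is a voiceless stop between vowels /e/ and /e/, so it voices to [g]. /pannaxetuekempek/ → pannaxeduegempek.
Rule 4 (degemination): /nn/ is a geminate; the first /n/ deletes. /pannaxeduegempek/ → panaxeduegempek.

panaxeduegempek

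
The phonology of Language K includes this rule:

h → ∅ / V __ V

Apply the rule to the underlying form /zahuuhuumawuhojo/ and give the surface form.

zauuuumawuojo

/h/ occurs between vowels /a/ and /u/, so it deletes.
/h/ occurs between vowels /u/ and /u/, so it deletes.
/h/ occurs between vowels /u/ and /o/, so it deletes.
Surface form: [zauuuumawuojo].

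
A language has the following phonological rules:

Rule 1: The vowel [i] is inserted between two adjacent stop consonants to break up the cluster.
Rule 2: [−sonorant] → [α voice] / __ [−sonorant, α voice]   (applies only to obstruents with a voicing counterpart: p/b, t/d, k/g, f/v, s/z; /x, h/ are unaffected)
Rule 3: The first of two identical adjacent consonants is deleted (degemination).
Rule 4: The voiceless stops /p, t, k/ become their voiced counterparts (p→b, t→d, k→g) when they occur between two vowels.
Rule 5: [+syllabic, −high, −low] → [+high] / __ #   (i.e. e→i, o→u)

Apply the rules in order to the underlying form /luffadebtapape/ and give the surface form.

Rule 1 (stop-cluster i-epenthesis): /b/ and /t/ form a stop–stop cluster, so [i] is inserted between them. /luffadebtapape/ → luffadebitapape.
Rule 2 (regressive voicing assimilation): no segment meets the environment; /luffadebitapape/ is unchanged.
Rule 3 (degemination): /ff/ is a geminate; the first /f/ deletes. /luffadebitapape/ → lufadebitapape.
Rule 4 (intervocalic voicing): /t/ is a voiceless stop between vowels /i/ and /a/, so it voices to [d]. /p/ is a voiceless stop between vowels /a/ and /a/, so it voices to [b]. /p/ is a voiceless stop between vowels /a/ and /e/, so it voices to [b]. /lufadebitapape/ → lufadebidababe.
Rule 5 (final vowel raising): /e/ is a mid vowel in word-final position, so it raises to [i]. /lufadebidababe/ → lufadebidababi.

lufadebidababi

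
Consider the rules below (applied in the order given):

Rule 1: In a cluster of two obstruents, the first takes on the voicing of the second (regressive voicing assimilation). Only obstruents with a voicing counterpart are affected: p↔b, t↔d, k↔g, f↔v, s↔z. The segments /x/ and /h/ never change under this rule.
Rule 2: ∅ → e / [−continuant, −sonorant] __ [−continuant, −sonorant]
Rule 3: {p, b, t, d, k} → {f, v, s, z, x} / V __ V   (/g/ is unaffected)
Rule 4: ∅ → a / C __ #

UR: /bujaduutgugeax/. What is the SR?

bujazuuzegugeaxa

Rule 1 (regressive voicing assimilation): /t/ precedes the voiced obstruent /g/, so it voices to [d] by assimilation. /bujaduutgugeax/ → bujaduudgugeax.
Rule 2 (stop-cluster e-epenthesis): /d/ and /g/ form a stop–stop cluster, so [e] is inserted between them. /bujaduudgugeax/ → bujaduudegugeax.
Rule 3 (intervocalic spirantization): /d/ is a stop between vowels /a/ and /u/, so it spirantizes to the fricative [z]. /d/ is a stop between vowels /u/ and /e/, so it spirantizes to the fricative [z]. /bujaduudegugeax/ → bujazuuzegugeax.
Rule 4 (final a-epenthesis): the form ends in the consonant /x/, so [a] is inserted word-finally. /bujazuuzegugeax/ → bujazuuzegugeaxa.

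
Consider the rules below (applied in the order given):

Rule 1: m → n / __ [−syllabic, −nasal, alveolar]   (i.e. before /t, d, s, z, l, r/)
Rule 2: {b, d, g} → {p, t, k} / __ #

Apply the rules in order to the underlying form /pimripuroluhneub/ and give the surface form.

pinripuroluhneup

Rule 1 (nasal place assimilation): /m/ precedes the alveolar consonant /r/, so it assimilates in place to [n]. /pimripuroluhneub/ → pinripuroluhneub.
Rule 2 (final devoicing): /b/ is a voiced stop in word-final position, so it devoices to [p]. /pinripuroluhneub/ → pinripuroluhneup.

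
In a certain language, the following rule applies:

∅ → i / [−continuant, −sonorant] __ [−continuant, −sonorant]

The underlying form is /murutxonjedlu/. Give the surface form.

No segment of /murutxonjedlu/ meets the structural description of the rule, so the form surfaces unchanged.

murutxonjedlu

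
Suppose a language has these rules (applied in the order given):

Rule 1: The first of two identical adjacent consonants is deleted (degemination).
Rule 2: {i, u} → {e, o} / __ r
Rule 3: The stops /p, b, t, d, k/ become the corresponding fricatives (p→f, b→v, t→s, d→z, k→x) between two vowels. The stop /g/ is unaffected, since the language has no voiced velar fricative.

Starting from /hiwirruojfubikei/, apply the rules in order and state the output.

hiweruojfuvixei

Rule 1 (degemination): /rr/ is a geminate; the first /r/ deletes. /hiwirruojfubikei/ → hiwiruojfubikei.
Rule 2 (pre-rhotic lowering): /i/ is a high vowel immediately before /r/, so it lowers to [e]. /hiwiruojfubikei/ → hiweruojfubikei.
Rule 3 (intervocalic spirantization): /b/ is a stop between vowels /u/ and /i/, so it spirantizes to the fricative [v]. /k/ is a stop between vowels /i/ and /e/, so it spirantizes to the fricative [x]. /hiweruojfubikei/ → hiweruojfuvixei.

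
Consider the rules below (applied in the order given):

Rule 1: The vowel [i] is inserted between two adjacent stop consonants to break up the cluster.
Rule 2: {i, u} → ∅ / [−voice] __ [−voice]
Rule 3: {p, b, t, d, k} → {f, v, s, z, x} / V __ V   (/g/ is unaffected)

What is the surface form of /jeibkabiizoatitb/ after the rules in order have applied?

jeivixaviizoattib

Rule 1 (stop-cluster i-epenthesis): /b/ and /k/ form a stop–stop cluster, so [i] is inserted between them. /t/ and /b/ form a stop–stop cluster, so [i] is inserted between them. /jeibkabiizoatitb/ → jeibikabiizoatitib.
Rule 2 (high vowel syncope): /i/ is a high vowel flanked by voiceless consonants /t/ and /t/, so it deletes. /jeibikabiizoatitib/ → jeibikabiizoattib.
Rule 3 (intervocalic spirantization): /b/ is a stop between vowels /i/ and /i/, so it spirantizes to the fricative [v]. /k/ is a stop between vowels /i/ and /a/, so it spirantizes to the fricative [x]. /b/ is a stop between vowels /a/ and /i/, so it spirantizes to the fricative [v]. /jeibikabiizoattib/ → jeivixaviizoattib.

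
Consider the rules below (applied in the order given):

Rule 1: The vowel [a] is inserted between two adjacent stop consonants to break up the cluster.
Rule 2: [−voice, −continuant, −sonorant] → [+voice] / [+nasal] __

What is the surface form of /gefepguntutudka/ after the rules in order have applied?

gefepagundutudaka

Rule 1 (stop-cluster a-epenthesis): /p/ and /g/ form a stop–stop cluster, so [a] is inserted between them. /d/ and /k/ form a stop–stop cluster, so [a] is inserted between them. /gefepguntutudka/ → gefepaguntutudaka.
Rule 2 (post-nasal voicing): /t/ is a voiceless stop immediately after the nasal /n/, so it voices to [d]. /gefepaguntutudaka/ → gefepagundutudaka.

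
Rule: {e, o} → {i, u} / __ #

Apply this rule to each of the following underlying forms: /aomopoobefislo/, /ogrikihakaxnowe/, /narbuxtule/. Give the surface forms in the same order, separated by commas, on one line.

aomopoobefislu, ogrikihakaxnowi, narbuxtuli

/aomopoobefislo/: /o/ is a mid vowel in word-final position, so it raises to [u]. → [aomopoobefislu].
/ogrikihakaxnowe/: /e/ is a mid vowel in word-final position, so it raises to [i]. → [ogrikihakaxnowi].
/narbuxtule/: /e/ is a mid vowel in word-final position, so it raises to [i]. → [narbuxtuli].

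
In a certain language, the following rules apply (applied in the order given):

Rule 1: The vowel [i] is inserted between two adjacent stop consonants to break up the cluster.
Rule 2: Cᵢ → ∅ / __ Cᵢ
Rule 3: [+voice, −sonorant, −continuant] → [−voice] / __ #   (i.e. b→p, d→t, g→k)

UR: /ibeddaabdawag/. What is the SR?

ibedidaabidawak

Rule 1 (stop-cluster i-epenthesis): /d/ and /d/ form a stop–stop cluster, so [i] is inserted between them. /b/ and /d/ form a stop–stop cluster, so [i] is inserted between them. /ibeddaabdawag/ → ibedidaabidawag.
Rule 2 (degemination): no segment meets the environment; /ibedidaabidawag/ is unchanged.
Rule 3 (final devoicing): /g/ is a voiced stop in word-final position, so it devoices to [k]. /ibedidaabidawag/ → ibedidaabidawak.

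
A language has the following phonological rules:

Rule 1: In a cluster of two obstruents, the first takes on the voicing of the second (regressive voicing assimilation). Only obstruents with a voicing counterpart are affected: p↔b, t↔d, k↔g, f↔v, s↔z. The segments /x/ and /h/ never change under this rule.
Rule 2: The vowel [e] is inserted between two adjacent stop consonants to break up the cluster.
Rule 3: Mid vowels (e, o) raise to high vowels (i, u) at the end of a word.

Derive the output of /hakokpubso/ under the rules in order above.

hakokepupsu

Rule 1 (regressive voicing assimilation): /b/ precedes the voiceless obstruent /s/, so it devoices to [p] by assimilation. /hakokpubso/ → hakokpupso.
Rule 2 (stop-cluster e-epenthesis): /k/ and /p/ form a stop–stop cluster, so [e] is inserted between them. /hakokpupso/ → hakokepupso.
Rule 3 (final vowel raising): /o/ is a mid vowel in word-final position, so it raises to [u]. /hakokepupso/ → hakokepupsu.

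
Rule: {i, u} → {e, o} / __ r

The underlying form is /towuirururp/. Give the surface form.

Scanning /towuirururp/: /u/ at position 4 is not in the conditioning environment; /i/ is a high vowel immediately before /r/, so it lowers to [e]; /u/ is a high vowel immediately before /r/, so it lowers to [o]; /u/ is a high vowel immediately before /r/, so it lowers to [o].
Result: [towuerororp].

towuerororp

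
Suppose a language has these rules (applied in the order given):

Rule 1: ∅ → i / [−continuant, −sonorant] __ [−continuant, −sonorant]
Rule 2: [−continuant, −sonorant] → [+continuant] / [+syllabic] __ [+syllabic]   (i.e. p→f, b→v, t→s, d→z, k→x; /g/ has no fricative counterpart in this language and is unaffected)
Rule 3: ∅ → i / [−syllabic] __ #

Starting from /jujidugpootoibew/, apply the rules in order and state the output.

Rule 1 (stop-cluster i-epenthesis): /g/ and /p/ form a stop–stop cluster, so [i] is inserted between them. /jujidugpootoibew/ → jujidugipootoibew.
Rule 2 (intervocalic spirantization): /d/ is a stop between vowels /i/ and /u/, so it spirantizes to the fricative [z]. /p/ is a stop between vowels /i/ and /o/, so it spirantizes to the fricative [f]. /t/ is a stop between vowels /o/ and /o/, so it spirantizes to the fricative [s]. /b/ is a stop between vowels /i/ and /e/, so it spirantizes to the fricative [v]. /jujidugipootoibew/ → jujizugifoosoivew.
Rule 3 (final i-epenthesis): the form ends in the consonant /w/, so [i] is inserted word-finally. /jujizugifoosoivew/ → jujizugifoosoivewi.

jujizugifoosoivewi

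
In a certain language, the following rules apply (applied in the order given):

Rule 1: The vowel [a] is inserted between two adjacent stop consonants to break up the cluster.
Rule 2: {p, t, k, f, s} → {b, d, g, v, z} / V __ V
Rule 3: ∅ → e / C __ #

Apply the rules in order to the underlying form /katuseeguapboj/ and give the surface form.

Rule 1 (stop-cluster a-epenthesis): /p/ and /b/ form a stop–stop cluster, so [a] is inserted between them. /katuseeguapboj/ → katuseeguapaboj.
Rule 2 (intervocalic voicing): /t/ is a voiceless obstruent between vowels /a/ and /u/, so it voices to [d]. /s/ is a voiceless obstruent between vowels /u/ and /e/, so it voices to [z]. /p/ is a voiceless obstruent between vowels /a/ and /a/, so it voices to [b]. /katuseeguapaboj/ → kaduzeeguababoj.
Rule 3 (final e-epenthesis): the form ends in the consonant /j/, so [e] is inserted word-finally. /kaduzeeguababoj/ → kaduzeeguababoje.

kaduzeeguababoje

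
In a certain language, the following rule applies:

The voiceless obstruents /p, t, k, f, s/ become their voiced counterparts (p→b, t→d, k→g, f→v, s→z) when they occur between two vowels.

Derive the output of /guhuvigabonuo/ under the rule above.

No segment of /guhuvigabonuo/ meets the structural description of the rule, so the form surfaces unchanged.

guhuvigabonuo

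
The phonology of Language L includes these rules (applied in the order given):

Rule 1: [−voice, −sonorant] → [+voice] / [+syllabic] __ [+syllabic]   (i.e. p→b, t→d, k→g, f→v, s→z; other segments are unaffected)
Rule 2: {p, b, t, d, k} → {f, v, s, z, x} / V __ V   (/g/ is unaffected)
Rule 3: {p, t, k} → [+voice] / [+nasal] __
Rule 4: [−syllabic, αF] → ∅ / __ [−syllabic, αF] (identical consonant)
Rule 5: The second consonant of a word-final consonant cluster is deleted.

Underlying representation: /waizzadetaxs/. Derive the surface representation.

Rule 1 (intervocalic voicing): /t/ is a voiceless obstruent between vowels /e/ and /a/, so it voices to [d]. /waizzadetaxs/ → waizzadedaxs.
Rule 2 (intervocalic spirantization): /d/ is a stop between vowels /a/ and /e/, so it spirantizes to the fricative [z]. /d/ is a stop between vowels /e/ and /a/, so it spirantizes to the fricative [z]. /waizzadedaxs/ → waizzazezaxs.
Rule 3 (post-nasal voicing): no segment meets the environment; /waizzazezaxs/ is unchanged.
Rule 4 (degemination): /zz/ is a geminate; the first /z/ deletes. /waizzazezaxs/ → waizazezaxs.
Rule 5 (final cluster simplification): /s/ is the second consonant of a word-final cluster /xs/, so it deletes. /waizazezaxs/ → waizazezax.

waizazezax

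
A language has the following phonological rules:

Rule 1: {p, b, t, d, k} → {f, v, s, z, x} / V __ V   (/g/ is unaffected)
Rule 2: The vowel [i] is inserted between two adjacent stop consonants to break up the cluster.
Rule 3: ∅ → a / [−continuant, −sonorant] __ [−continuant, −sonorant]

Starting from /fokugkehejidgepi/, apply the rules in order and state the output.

Rule 1 (intervocalic spirantization): /k/ is a stop between vowels /o/ and /u/, so it spirantizes to the fricative [x]. /p/ is a stop between vowels /e/ and /i/, so it spirantizes to the fricative [f]. /fokugkehejidgepi/ → foxugkehejidgefi.
Rule 2 (stop-cluster i-epenthesis): /g/ and /k/ form a stop–stop cluster, so [i] is inserted between them. /d/ and /g/ form a stop–stop cluster, so [i] is inserted between them. /foxugkehejidgefi/ → foxugikehejidigefi.
Rule 3 (stop-cluster a-epenthesis): no segment meets the environment; /foxugikehejidigefi/ is unchanged.

foxugikehejidigefi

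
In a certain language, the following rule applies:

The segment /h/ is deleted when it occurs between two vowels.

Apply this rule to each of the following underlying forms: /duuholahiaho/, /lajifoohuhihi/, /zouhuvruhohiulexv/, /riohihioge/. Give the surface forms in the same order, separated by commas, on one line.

/duuholahiaho/: /h/ occurs between vowels /u/ and /o/, so it deletes. /h/ occurs between vowels /a/ and /i/, so it deletes. /h/ occurs between vowels /a/ and /o/, so it deletes. → [duuolaiao].
/lajifoohuhihi/: /h/ occurs between vowels /o/ and /u/, so it deletes. /h/ occurs between vowels /u/ and /i/, so it deletes. /h/ occurs between vowels /i/ and /i/, so it deletes. → [lajifoouii].
/zouhuvruhohiulexv/: /h/ occurs between vowels /u/ and /u/, so it deletes. /h/ occurs between vowels /u/ and /o/, so it deletes. /h/ occurs between vowels /o/ and /i/, so it deletes. → [zouuvruoiulexv].
/riohihioge/: /h/ occurs between vowels /o/ and /i/, so it deletes. /h/ occurs between vowels /i/ and /i/, so it deletes. → [rioiioge].

duuolaiao, lajifoouii, zouuvruoiulexv, rioiioge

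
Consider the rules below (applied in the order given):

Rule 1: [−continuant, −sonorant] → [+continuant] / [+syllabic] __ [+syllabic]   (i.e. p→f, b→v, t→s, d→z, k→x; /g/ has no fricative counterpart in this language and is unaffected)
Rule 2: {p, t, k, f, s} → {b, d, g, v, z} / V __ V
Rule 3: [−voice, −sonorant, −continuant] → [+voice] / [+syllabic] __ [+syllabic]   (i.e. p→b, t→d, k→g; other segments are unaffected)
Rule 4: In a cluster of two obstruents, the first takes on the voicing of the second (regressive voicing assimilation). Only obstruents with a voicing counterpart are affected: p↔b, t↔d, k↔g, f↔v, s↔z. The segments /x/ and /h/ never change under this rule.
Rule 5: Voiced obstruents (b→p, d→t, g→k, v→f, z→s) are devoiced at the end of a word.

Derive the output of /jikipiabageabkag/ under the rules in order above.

Rule 1 (intervocalic spirantization): /k/ is a stop between vowels /i/ and /i/, so it spirantizes to the fricative [x]. /p/ is a stop between vowels /i/ and /i/, so it spirantizes to the fricative [f]. /b/ is a stop between vowels /a/ and /a/, so it spirantizes to the fricative [v]. /jikipiabageabkag/ → jixifiavageabkag.
Rule 2 (intervocalic voicing): /f/ is a voiceless obstruent between vowels /i/ and /i/, so it voices to [v]. /jixifiavageabkag/ → jixiviavageabkag.
Rule 3 (intervocalic voicing): no segment meets the environment; /jixiviavageabkag/ is unchanged.
Rule 4 (regressive voicing assimilation): /b/ precedes the voiceless obstruent /k/, so it devoices to [p] by assimilation. /jixiviavageabkag/ → jixiviavageapkag.
Rule 5 (final devoicing): /g/ is a voiced obstruent in word-final position, so it devoices to [k]. /jixiviavageapkag/ → jixiviavageapkak.

jixiviavageapkak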